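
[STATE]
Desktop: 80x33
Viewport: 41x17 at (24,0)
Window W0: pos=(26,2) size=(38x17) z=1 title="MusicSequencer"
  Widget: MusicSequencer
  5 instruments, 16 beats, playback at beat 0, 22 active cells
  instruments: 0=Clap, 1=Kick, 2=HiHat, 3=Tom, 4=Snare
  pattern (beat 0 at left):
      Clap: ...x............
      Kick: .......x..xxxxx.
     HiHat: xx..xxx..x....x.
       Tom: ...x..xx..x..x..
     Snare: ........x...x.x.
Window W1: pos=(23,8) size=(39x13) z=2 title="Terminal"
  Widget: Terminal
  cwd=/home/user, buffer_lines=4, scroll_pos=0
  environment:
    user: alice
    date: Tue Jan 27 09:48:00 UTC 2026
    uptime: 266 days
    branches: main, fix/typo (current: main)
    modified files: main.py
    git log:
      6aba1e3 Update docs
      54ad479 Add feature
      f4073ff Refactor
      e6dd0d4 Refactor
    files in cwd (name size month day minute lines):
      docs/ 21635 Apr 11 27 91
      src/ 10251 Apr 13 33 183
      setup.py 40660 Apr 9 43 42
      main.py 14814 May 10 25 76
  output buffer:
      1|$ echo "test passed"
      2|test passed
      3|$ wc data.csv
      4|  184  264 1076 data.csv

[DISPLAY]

                                         
                                         
  ┏━━━━━━━━━━━━━━━━━━━━━━━━━━━━━━━━━━━━┓ 
  ┃ MusicSequencer                     ┃ 
  ┠────────────────────────────────────┨ 
  ┃      ▼123456789012345              ┃ 
  ┃  Clap···█············              ┃ 
  ┃  Kick·······█··█████·              ┃ 
━━━━━━━━━━━━━━━━━━━━━━━━━━━━━━━━━━━━━┓ ┃ 
 Terminal                            ┃ ┃ 
─────────────────────────────────────┨ ┃ 
$ echo "test passed"                 ┃ ┃ 
test passed                          ┃ ┃ 
$ wc data.csv                        ┃ ┃ 
  184  264 1076 data.csv             ┃ ┃ 
$ █                                  ┃ ┃ 
                                     ┃ ┃ 


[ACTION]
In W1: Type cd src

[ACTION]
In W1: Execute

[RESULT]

                                         
                                         
  ┏━━━━━━━━━━━━━━━━━━━━━━━━━━━━━━━━━━━━┓ 
  ┃ MusicSequencer                     ┃ 
  ┠────────────────────────────────────┨ 
  ┃      ▼123456789012345              ┃ 
  ┃  Clap···█············              ┃ 
  ┃  Kick·······█··█████·              ┃ 
━━━━━━━━━━━━━━━━━━━━━━━━━━━━━━━━━━━━━┓ ┃ 
 Terminal                            ┃ ┃ 
─────────────────────────────────────┨ ┃ 
$ echo "test passed"                 ┃ ┃ 
test passed                          ┃ ┃ 
$ wc data.csv                        ┃ ┃ 
  184  264 1076 data.csv             ┃ ┃ 
$ cd src                             ┃ ┃ 
                                     ┃ ┃ 


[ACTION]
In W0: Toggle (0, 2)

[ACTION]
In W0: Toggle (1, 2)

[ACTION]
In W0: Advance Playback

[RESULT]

                                         
                                         
  ┏━━━━━━━━━━━━━━━━━━━━━━━━━━━━━━━━━━━━┓ 
  ┃ MusicSequencer                     ┃ 
  ┠────────────────────────────────────┨ 
  ┃      0▼23456789012345              ┃ 
  ┃  Clap··██············              ┃ 
  ┃  Kick··█····█··█████·              ┃ 
━━━━━━━━━━━━━━━━━━━━━━━━━━━━━━━━━━━━━┓ ┃ 
 Terminal                            ┃ ┃ 
─────────────────────────────────────┨ ┃ 
$ echo "test passed"                 ┃ ┃ 
test passed                          ┃ ┃ 
$ wc data.csv                        ┃ ┃ 
  184  264 1076 data.csv             ┃ ┃ 
$ cd src                             ┃ ┃ 
                                     ┃ ┃ 


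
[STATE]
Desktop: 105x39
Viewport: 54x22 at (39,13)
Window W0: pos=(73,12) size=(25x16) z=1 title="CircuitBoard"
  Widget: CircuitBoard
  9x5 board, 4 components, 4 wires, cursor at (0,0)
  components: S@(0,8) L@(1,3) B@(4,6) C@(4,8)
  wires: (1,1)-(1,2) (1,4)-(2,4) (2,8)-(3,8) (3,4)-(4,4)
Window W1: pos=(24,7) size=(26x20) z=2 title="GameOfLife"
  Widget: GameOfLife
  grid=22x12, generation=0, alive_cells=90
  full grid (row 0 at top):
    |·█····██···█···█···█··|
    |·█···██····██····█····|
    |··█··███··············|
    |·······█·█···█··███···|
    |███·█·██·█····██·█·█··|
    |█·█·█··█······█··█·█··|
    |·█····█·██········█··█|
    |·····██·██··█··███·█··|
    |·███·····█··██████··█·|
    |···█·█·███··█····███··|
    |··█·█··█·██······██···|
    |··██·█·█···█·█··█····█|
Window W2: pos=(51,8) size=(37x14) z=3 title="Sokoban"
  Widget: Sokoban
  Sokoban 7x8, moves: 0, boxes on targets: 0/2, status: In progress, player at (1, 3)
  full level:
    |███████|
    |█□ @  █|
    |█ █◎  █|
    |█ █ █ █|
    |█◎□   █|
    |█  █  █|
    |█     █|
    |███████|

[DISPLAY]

········  ┃ ┃█ █◎  █                            ┃     
··███···  ┃ ┃█ █ █ █                            ┃─────
██·█·█··  ┃ ┃█◎□   █                            ┃ 6 7 
█··█·█··  ┃ ┃█  █  █                            ┃     
····█··█  ┃ ┃█     █                            ┃     
·███·█··  ┃ ┃███████                            ┃  L  
████··█·  ┃ ┃Moves: 0  0/2                      ┃     
···███··  ┃ ┃                                   ┃     
···██···  ┃ ┗━━━━━━━━━━━━━━━━━━━━━━━━━━━━━━━━━━━┛     
··█····█  ┃                       ┃3                  
          ┃                       ┃                   
          ┃                       ┃4                  
          ┃                       ┃Cursor: (0,0)      
━━━━━━━━━━┛                       ┃                   
                                  ┗━━━━━━━━━━━━━━━━━━━
                                                      
                                                      
                                                      
                                                      
                                                      
                                                      
                                                      


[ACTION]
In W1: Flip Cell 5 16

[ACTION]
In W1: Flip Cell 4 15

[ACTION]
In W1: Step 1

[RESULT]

··█·█···  ┃ ┃█ █◎  █                            ┃     
··███···  ┃ ┃█ █ █ █                            ┃─────
█····█··  ┃ ┃█◎□   █                            ┃ 6 7 
·███·██·  ┃ ┃█  █  █                            ┃     
·····██·  ┃ ┃█     █                            ┃     
·····██·  ┃ ┃███████                            ┃  L  
█·····█·  ┃ ┃Moves: 0  0/2                      ┃     
██···█··  ┃ ┃                                   ┃     
··█··█··  ┃ ┗━━━━━━━━━━━━━━━━━━━━━━━━━━━━━━━━━━━┛     
···█····  ┃                       ┃3                  
          ┃                       ┃                   
          ┃                       ┃4                  
          ┃                       ┃Cursor: (0,0)      
━━━━━━━━━━┛                       ┃                   
                                  ┗━━━━━━━━━━━━━━━━━━━
                                                      
                                                      
                                                      
                                                      
                                                      
                                                      
                                                      


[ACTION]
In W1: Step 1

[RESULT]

··█·█···  ┃ ┃█ █◎  █                            ┃     
·██·██··  ┃ ┃█ █ █ █                            ┃─────
█····██·  ┃ ┃█◎□   █                            ┃ 6 7 
███·····  ┃ ┃█  █  █                            ┃     
··█····█  ┃ ┃█     █                            ┃     
·······█  ┃ ┃███████                            ┃  L  
██····█·  ┃ ┃Moves: 0  0/2                      ┃     
██···██·  ┃ ┃                                   ┃     
·██·█···  ┃ ┗━━━━━━━━━━━━━━━━━━━━━━━━━━━━━━━━━━━┛     
········  ┃                       ┃3                  
          ┃                       ┃                   
          ┃                       ┃4                  
          ┃                       ┃Cursor: (0,0)      
━━━━━━━━━━┛                       ┃                   
                                  ┗━━━━━━━━━━━━━━━━━━━
                                                      
                                                      
                                                      
                                                      
                                                      
                                                      
                                                      


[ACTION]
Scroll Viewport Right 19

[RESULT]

┃█ █◎  █                            ┃         ┃       
┃█ █ █ █                            ┃─────────┨       
┃█◎□   █                            ┃ 6 7 8   ┃       
┃█  █  █                            ┃         ┃       
┃█     █                            ┃         ┃       
┃███████                            ┃  L   ·  ┃       
┃Moves: 0  0/2                      ┃      │  ┃       
┃                                   ┃      ·  ┃       
┗━━━━━━━━━━━━━━━━━━━━━━━━━━━━━━━━━━━┛         ┃       
                      ┃3                   ·  ┃       
                      ┃                    │  ┃       
                      ┃4                   ·  ┃       
                      ┃Cursor: (0,0)          ┃       
                      ┃                       ┃       
                      ┗━━━━━━━━━━━━━━━━━━━━━━━┛       
                                                      
                                                      
                                                      
                                                      
                                                      
                                                      
                                                      


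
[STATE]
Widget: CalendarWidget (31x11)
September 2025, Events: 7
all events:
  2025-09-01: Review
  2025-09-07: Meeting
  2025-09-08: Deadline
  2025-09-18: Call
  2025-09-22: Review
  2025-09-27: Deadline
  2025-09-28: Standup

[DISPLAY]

         September 2025        
Mo Tu We Th Fr Sa Su           
 1*  2  3  4  5  6  7*         
 8*  9 10 11 12 13 14          
15 16 17 18* 19 20 21          
22* 23 24 25 26 27* 28*        
29 30                          
                               
                               
                               
                               


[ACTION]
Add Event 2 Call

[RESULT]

         September 2025        
Mo Tu We Th Fr Sa Su           
 1*  2*  3  4  5  6  7*        
 8*  9 10 11 12 13 14          
15 16 17 18* 19 20 21          
22* 23 24 25 26 27* 28*        
29 30                          
                               
                               
                               
                               


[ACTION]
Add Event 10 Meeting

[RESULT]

         September 2025        
Mo Tu We Th Fr Sa Su           
 1*  2*  3  4  5  6  7*        
 8*  9 10* 11 12 13 14         
15 16 17 18* 19 20 21          
22* 23 24 25 26 27* 28*        
29 30                          
                               
                               
                               
                               


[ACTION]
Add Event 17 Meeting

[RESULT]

         September 2025        
Mo Tu We Th Fr Sa Su           
 1*  2*  3  4  5  6  7*        
 8*  9 10* 11 12 13 14         
15 16 17* 18* 19 20 21         
22* 23 24 25 26 27* 28*        
29 30                          
                               
                               
                               
                               


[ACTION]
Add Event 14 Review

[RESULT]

         September 2025        
Mo Tu We Th Fr Sa Su           
 1*  2*  3  4  5  6  7*        
 8*  9 10* 11 12 13 14*        
15 16 17* 18* 19 20 21         
22* 23 24 25 26 27* 28*        
29 30                          
                               
                               
                               
                               


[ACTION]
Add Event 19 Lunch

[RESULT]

         September 2025        
Mo Tu We Th Fr Sa Su           
 1*  2*  3  4  5  6  7*        
 8*  9 10* 11 12 13 14*        
15 16 17* 18* 19* 20 21        
22* 23 24 25 26 27* 28*        
29 30                          
                               
                               
                               
                               


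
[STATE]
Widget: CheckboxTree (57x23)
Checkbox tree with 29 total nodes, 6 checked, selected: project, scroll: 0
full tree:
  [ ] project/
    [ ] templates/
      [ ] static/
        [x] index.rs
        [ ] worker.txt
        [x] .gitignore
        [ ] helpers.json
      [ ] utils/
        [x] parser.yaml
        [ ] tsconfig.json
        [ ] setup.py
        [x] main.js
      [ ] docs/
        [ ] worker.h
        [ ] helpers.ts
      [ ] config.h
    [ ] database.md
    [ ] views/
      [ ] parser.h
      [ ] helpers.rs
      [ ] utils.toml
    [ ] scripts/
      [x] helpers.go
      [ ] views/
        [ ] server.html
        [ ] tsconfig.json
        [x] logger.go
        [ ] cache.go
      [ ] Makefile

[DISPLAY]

>[-] project/                                            
   [-] templates/                                        
     [-] static/                                         
       [x] index.rs                                      
       [ ] worker.txt                                    
       [x] .gitignore                                    
       [ ] helpers.json                                  
     [-] utils/                                          
       [x] parser.yaml                                   
       [ ] tsconfig.json                                 
       [ ] setup.py                                      
       [x] main.js                                       
     [ ] docs/                                           
       [ ] worker.h                                      
       [ ] helpers.ts                                    
     [ ] config.h                                        
   [ ] database.md                                       
   [ ] views/                                            
     [ ] parser.h                                        
     [ ] helpers.rs                                      
     [ ] utils.toml                                      
   [-] scripts/                                          
     [x] helpers.go                                      


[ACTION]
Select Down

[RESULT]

 [-] project/                                            
>  [-] templates/                                        
     [-] static/                                         
       [x] index.rs                                      
       [ ] worker.txt                                    
       [x] .gitignore                                    
       [ ] helpers.json                                  
     [-] utils/                                          
       [x] parser.yaml                                   
       [ ] tsconfig.json                                 
       [ ] setup.py                                      
       [x] main.js                                       
     [ ] docs/                                           
       [ ] worker.h                                      
       [ ] helpers.ts                                    
     [ ] config.h                                        
   [ ] database.md                                       
   [ ] views/                                            
     [ ] parser.h                                        
     [ ] helpers.rs                                      
     [ ] utils.toml                                      
   [-] scripts/                                          
     [x] helpers.go                                      


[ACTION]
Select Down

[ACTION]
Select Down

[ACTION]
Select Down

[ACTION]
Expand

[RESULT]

 [-] project/                                            
   [-] templates/                                        
     [-] static/                                         
       [x] index.rs                                      
>      [ ] worker.txt                                    
       [x] .gitignore                                    
       [ ] helpers.json                                  
     [-] utils/                                          
       [x] parser.yaml                                   
       [ ] tsconfig.json                                 
       [ ] setup.py                                      
       [x] main.js                                       
     [ ] docs/                                           
       [ ] worker.h                                      
       [ ] helpers.ts                                    
     [ ] config.h                                        
   [ ] database.md                                       
   [ ] views/                                            
     [ ] parser.h                                        
     [ ] helpers.rs                                      
     [ ] utils.toml                                      
   [-] scripts/                                          
     [x] helpers.go                                      


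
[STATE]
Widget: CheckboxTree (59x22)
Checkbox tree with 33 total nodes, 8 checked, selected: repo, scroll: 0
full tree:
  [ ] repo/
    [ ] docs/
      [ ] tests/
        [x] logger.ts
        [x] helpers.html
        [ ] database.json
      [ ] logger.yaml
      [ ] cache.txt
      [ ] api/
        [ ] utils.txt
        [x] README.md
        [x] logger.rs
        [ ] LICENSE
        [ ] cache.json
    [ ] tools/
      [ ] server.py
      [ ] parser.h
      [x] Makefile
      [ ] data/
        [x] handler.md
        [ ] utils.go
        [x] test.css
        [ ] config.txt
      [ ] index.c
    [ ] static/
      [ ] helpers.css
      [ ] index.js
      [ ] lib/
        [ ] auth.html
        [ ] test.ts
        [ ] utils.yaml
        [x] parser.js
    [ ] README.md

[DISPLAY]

>[-] repo/                                                 
   [-] docs/                                               
     [-] tests/                                            
       [x] logger.ts                                       
       [x] helpers.html                                    
       [ ] database.json                                   
     [ ] logger.yaml                                       
     [ ] cache.txt                                         
     [-] api/                                              
       [ ] utils.txt                                       
       [x] README.md                                       
       [x] logger.rs                                       
       [ ] LICENSE                                         
       [ ] cache.json                                      
   [-] tools/                                              
     [ ] server.py                                         
     [ ] parser.h                                          
     [x] Makefile                                          
     [-] data/                                             
       [x] handler.md                                      
       [ ] utils.go                                        
       [x] test.css                                        


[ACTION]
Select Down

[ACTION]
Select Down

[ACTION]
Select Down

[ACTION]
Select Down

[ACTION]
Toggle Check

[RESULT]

 [-] repo/                                                 
   [-] docs/                                               
     [-] tests/                                            
       [x] logger.ts                                       
>      [ ] helpers.html                                    
       [ ] database.json                                   
     [ ] logger.yaml                                       
     [ ] cache.txt                                         
     [-] api/                                              
       [ ] utils.txt                                       
       [x] README.md                                       
       [x] logger.rs                                       
       [ ] LICENSE                                         
       [ ] cache.json                                      
   [-] tools/                                              
     [ ] server.py                                         
     [ ] parser.h                                          
     [x] Makefile                                          
     [-] data/                                             
       [x] handler.md                                      
       [ ] utils.go                                        
       [x] test.css                                        


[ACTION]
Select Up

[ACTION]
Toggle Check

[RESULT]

 [-] repo/                                                 
   [-] docs/                                               
     [ ] tests/                                            
>      [ ] logger.ts                                       
       [ ] helpers.html                                    
       [ ] database.json                                   
     [ ] logger.yaml                                       
     [ ] cache.txt                                         
     [-] api/                                              
       [ ] utils.txt                                       
       [x] README.md                                       
       [x] logger.rs                                       
       [ ] LICENSE                                         
       [ ] cache.json                                      
   [-] tools/                                              
     [ ] server.py                                         
     [ ] parser.h                                          
     [x] Makefile                                          
     [-] data/                                             
       [x] handler.md                                      
       [ ] utils.go                                        
       [x] test.css                                        


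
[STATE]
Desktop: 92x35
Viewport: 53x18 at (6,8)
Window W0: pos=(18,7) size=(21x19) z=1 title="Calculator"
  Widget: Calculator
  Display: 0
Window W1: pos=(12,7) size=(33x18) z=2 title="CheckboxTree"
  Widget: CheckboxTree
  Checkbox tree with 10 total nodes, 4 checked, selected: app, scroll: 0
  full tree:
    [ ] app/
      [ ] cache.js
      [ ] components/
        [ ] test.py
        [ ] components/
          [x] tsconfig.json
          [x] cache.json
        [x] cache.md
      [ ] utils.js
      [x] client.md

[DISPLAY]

      ┃ CheckboxTree                  ┃              
      ┠───────────────────────────────┨              
      ┃>[-] app/                      ┃              
      ┃   [ ] cache.js                ┃              
      ┃   [-] components/             ┃              
      ┃     [ ] test.py               ┃              
      ┃     [x] components/           ┃              
      ┃       [x] tsconfig.json       ┃              
      ┃       [x] cache.json          ┃              
      ┃     [x] cache.md              ┃              
      ┃   [ ] utils.js                ┃              
      ┃   [x] client.md               ┃              
      ┃                               ┃              
      ┃                               ┃              
      ┃                               ┃              
      ┃                               ┃              
      ┗━━━━━━━━━━━━━━━━━━━━━━━━━━━━━━━┛              
            ┗━━━━━━━━━━━━━━━━━━━┛                    


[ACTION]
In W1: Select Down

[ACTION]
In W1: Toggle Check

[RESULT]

      ┃ CheckboxTree                  ┃              
      ┠───────────────────────────────┨              
      ┃ [-] app/                      ┃              
      ┃>  [x] cache.js                ┃              
      ┃   [-] components/             ┃              
      ┃     [ ] test.py               ┃              
      ┃     [x] components/           ┃              
      ┃       [x] tsconfig.json       ┃              
      ┃       [x] cache.json          ┃              
      ┃     [x] cache.md              ┃              
      ┃   [ ] utils.js                ┃              
      ┃   [x] client.md               ┃              
      ┃                               ┃              
      ┃                               ┃              
      ┃                               ┃              
      ┃                               ┃              
      ┗━━━━━━━━━━━━━━━━━━━━━━━━━━━━━━━┛              
            ┗━━━━━━━━━━━━━━━━━━━┛                    


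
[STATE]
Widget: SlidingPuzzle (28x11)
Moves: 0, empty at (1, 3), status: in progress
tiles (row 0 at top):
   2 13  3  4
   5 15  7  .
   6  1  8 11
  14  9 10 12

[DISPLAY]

┌────┬────┬────┬────┐       
│  2 │ 13 │  3 │  4 │       
├────┼────┼────┼────┤       
│  5 │ 15 │  7 │    │       
├────┼────┼────┼────┤       
│  6 │  1 │  8 │ 11 │       
├────┼────┼────┼────┤       
│ 14 │  9 │ 10 │ 12 │       
└────┴────┴────┴────┘       
Moves: 0                    
                            


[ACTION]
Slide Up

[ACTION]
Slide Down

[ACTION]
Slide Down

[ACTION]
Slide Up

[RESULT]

┌────┬────┬────┬────┐       
│  2 │ 13 │  3 │  4 │       
├────┼────┼────┼────┤       
│  5 │ 15 │  7 │    │       
├────┼────┼────┼────┤       
│  6 │  1 │  8 │ 11 │       
├────┼────┼────┼────┤       
│ 14 │  9 │ 10 │ 12 │       
└────┴────┴────┴────┘       
Moves: 4                    
                            


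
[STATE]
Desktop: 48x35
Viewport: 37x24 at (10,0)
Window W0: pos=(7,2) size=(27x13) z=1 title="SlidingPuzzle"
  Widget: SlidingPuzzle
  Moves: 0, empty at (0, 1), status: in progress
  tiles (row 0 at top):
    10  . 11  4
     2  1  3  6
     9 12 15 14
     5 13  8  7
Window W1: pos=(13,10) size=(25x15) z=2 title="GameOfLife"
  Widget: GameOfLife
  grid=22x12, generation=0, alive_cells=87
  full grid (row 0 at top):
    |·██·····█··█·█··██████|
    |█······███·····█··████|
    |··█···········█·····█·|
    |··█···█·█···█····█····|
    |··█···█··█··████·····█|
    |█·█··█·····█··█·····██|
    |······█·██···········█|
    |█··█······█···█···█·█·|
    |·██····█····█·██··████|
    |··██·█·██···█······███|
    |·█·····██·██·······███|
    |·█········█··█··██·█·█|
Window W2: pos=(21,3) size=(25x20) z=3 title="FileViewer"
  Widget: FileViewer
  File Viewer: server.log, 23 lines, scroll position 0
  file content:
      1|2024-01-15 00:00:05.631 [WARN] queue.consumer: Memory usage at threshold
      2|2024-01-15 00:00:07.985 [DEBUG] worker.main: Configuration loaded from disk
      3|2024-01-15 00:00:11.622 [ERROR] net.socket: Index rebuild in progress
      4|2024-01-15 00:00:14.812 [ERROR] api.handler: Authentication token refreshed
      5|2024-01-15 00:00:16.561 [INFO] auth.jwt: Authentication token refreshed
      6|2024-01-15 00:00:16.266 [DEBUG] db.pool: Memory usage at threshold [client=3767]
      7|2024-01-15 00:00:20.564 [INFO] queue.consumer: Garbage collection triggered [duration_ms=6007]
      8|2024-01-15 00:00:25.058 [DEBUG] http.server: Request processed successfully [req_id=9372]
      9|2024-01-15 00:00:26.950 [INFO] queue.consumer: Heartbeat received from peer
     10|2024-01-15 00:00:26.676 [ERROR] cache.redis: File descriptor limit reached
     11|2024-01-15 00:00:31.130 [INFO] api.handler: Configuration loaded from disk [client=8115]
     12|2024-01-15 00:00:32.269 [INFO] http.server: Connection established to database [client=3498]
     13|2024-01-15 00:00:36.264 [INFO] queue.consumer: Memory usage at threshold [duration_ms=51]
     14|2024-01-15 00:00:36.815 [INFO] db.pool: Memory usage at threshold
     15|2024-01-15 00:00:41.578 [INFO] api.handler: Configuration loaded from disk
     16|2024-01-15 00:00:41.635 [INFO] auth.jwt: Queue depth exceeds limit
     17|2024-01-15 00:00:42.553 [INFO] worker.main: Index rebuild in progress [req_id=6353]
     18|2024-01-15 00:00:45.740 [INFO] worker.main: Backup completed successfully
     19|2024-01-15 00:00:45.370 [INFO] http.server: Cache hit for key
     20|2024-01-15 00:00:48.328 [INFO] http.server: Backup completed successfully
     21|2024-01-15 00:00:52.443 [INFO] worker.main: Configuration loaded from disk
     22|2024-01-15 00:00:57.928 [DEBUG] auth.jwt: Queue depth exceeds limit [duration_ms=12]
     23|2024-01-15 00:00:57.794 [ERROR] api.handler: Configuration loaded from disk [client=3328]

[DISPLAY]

                                     
                                     
━━━━━━━━━━━━━━━━━━━━━━━┓             
lidingPuzzl┏━━━━━━━━━━━━━━━━━━━━━━━┓ 
───────────┃ FileViewer            ┃ 
───┬────┬──┠───────────────────────┨ 
10 │    │ 1┃2024-01-15 00:00:05.63▲┃ 
───┼────┼──┃2024-01-15 00:00:07.98█┃ 
 2 │  1 │  ┃2024-01-15 00:00:11.62░┃ 
───┼────┼──┃2024-01-15 00:00:14.81░┃ 
 9 ┏━━━━━━━┃2024-01-15 00:00:16.56░┃ 
───┃ GameOf┃2024-01-15 00:00:16.26░┃ 
 5 ┠───────┃2024-01-15 00:00:20.56░┃ 
───┃Gen: 0 ┃2024-01-15 00:00:25.05░┃ 
━━━┃█······┃2024-01-15 00:00:26.95░┃ 
   ┃··█····┃2024-01-15 00:00:26.67░┃ 
   ┃··█···█┃2024-01-15 00:00:31.13░┃ 
   ┃··█···█┃2024-01-15 00:00:32.26░┃ 
   ┃█·█··█·┃2024-01-15 00:00:36.26░┃ 
   ┃······█┃2024-01-15 00:00:36.81░┃ 
   ┃█··█···┃2024-01-15 00:00:41.57░┃ 
   ┃·██····┃2024-01-15 00:00:41.63▼┃ 
   ┃··██·█·┗━━━━━━━━━━━━━━━━━━━━━━━┛ 
   ┃·█·····██·██·······███ ┃         


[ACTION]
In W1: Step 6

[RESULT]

                                     
                                     
━━━━━━━━━━━━━━━━━━━━━━━┓             
lidingPuzzl┏━━━━━━━━━━━━━━━━━━━━━━━┓ 
───────────┃ FileViewer            ┃ 
───┬────┬──┠───────────────────────┨ 
10 │    │ 1┃2024-01-15 00:00:05.63▲┃ 
───┼────┼──┃2024-01-15 00:00:07.98█┃ 
 2 │  1 │  ┃2024-01-15 00:00:11.62░┃ 
───┼────┼──┃2024-01-15 00:00:14.81░┃ 
 9 ┏━━━━━━━┃2024-01-15 00:00:16.56░┃ 
───┃ GameOf┃2024-01-15 00:00:16.26░┃ 
 5 ┠───────┃2024-01-15 00:00:20.56░┃ 
───┃Gen: 6 ┃2024-01-15 00:00:25.05░┃ 
━━━┃█·█·██·┃2024-01-15 00:00:26.95░┃ 
   ┃█·█··█·┃2024-01-15 00:00:26.67░┃ 
   ┃██·█···┃2024-01-15 00:00:31.13░┃ 
   ┃···██··┃2024-01-15 00:00:32.26░┃ 
   ┃██·██··┃2024-01-15 00:00:36.26░┃ 
   ┃███····┃2024-01-15 00:00:36.81░┃ 
   ┃·····██┃2024-01-15 00:00:41.57░┃ 
   ┃······█┃2024-01-15 00:00:41.63▼┃ 
   ┃·······┗━━━━━━━━━━━━━━━━━━━━━━━┛ 
   ┃·········█··██········ ┃         


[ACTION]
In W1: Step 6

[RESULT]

                                     
                                     
━━━━━━━━━━━━━━━━━━━━━━━┓             
lidingPuzzl┏━━━━━━━━━━━━━━━━━━━━━━━┓ 
───────────┃ FileViewer            ┃ 
───┬────┬──┠───────────────────────┨ 
10 │    │ 1┃2024-01-15 00:00:05.63▲┃ 
───┼────┼──┃2024-01-15 00:00:07.98█┃ 
 2 │  1 │  ┃2024-01-15 00:00:11.62░┃ 
───┼────┼──┃2024-01-15 00:00:14.81░┃ 
 9 ┏━━━━━━━┃2024-01-15 00:00:16.56░┃ 
───┃ GameOf┃2024-01-15 00:00:16.26░┃ 
 5 ┠───────┃2024-01-15 00:00:20.56░┃ 
───┃Gen: 12┃2024-01-15 00:00:25.05░┃ 
━━━┃·█·████┃2024-01-15 00:00:26.95░┃ 
   ┃·█··██·┃2024-01-15 00:00:26.67░┃ 
   ┃··██·██┃2024-01-15 00:00:31.13░┃ 
   ┃·······┃2024-01-15 00:00:32.26░┃ 
   ┃······█┃2024-01-15 00:00:36.26░┃ 
   ┃·██···█┃2024-01-15 00:00:36.81░┃ 
   ┃██···█·┃2024-01-15 00:00:41.57░┃ 
   ┃·······┃2024-01-15 00:00:41.63▼┃ 
   ┃······█┗━━━━━━━━━━━━━━━━━━━━━━━┛ 
   ┃··········█··········· ┃         


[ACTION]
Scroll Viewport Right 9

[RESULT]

                                     
                                     
━━━━━━━━━━━━━━━━━━━━━━┓              
idingPuzzl┏━━━━━━━━━━━━━━━━━━━━━━━┓  
──────────┃ FileViewer            ┃  
──┬────┬──┠───────────────────────┨  
0 │    │ 1┃2024-01-15 00:00:05.63▲┃  
──┼────┼──┃2024-01-15 00:00:07.98█┃  
2 │  1 │  ┃2024-01-15 00:00:11.62░┃  
──┼────┼──┃2024-01-15 00:00:14.81░┃  
9 ┏━━━━━━━┃2024-01-15 00:00:16.56░┃  
──┃ GameOf┃2024-01-15 00:00:16.26░┃  
5 ┠───────┃2024-01-15 00:00:20.56░┃  
──┃Gen: 12┃2024-01-15 00:00:25.05░┃  
━━┃·█·████┃2024-01-15 00:00:26.95░┃  
  ┃·█··██·┃2024-01-15 00:00:26.67░┃  
  ┃··██·██┃2024-01-15 00:00:31.13░┃  
  ┃·······┃2024-01-15 00:00:32.26░┃  
  ┃······█┃2024-01-15 00:00:36.26░┃  
  ┃·██···█┃2024-01-15 00:00:36.81░┃  
  ┃██···█·┃2024-01-15 00:00:41.57░┃  
  ┃·······┃2024-01-15 00:00:41.63▼┃  
  ┃······█┗━━━━━━━━━━━━━━━━━━━━━━━┛  
  ┃··········█··········· ┃          


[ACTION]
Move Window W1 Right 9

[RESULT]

                                     
                                     
━━━━━━━━━━━━━━━━━━━━━━┓              
idingPuzzl┏━━━━━━━━━━━━━━━━━━━━━━━┓  
──────────┃ FileViewer            ┃  
──┬────┬──┠───────────────────────┨  
0 │    │ 1┃2024-01-15 00:00:05.63▲┃  
──┼────┼──┃2024-01-15 00:00:07.98█┃  
2 │  1 │  ┃2024-01-15 00:00:11.62░┃  
──┼────┼──┃2024-01-15 00:00:14.81░┃  
9 │ 12 │ 1┃2024-01-15 00:00:16.56░┃┓ 
──┼────┼──┃2024-01-15 00:00:16.26░┃┃ 
5 │ 13 │  ┃2024-01-15 00:00:20.56░┃┨ 
──┴────┴──┃2024-01-15 00:00:25.05░┃┃ 
━━━━━━━━━━┃2024-01-15 00:00:26.95░┃┃ 
          ┃2024-01-15 00:00:26.67░┃┃ 
          ┃2024-01-15 00:00:31.13░┃┃ 
          ┃2024-01-15 00:00:32.26░┃┃ 
          ┃2024-01-15 00:00:36.26░┃┃ 
          ┃2024-01-15 00:00:36.81░┃┃ 
          ┃2024-01-15 00:00:41.57░┃┃ 
          ┃2024-01-15 00:00:41.63▼┃┃ 
          ┗━━━━━━━━━━━━━━━━━━━━━━━┛┃ 
           ┃··········█··········· ┃ 


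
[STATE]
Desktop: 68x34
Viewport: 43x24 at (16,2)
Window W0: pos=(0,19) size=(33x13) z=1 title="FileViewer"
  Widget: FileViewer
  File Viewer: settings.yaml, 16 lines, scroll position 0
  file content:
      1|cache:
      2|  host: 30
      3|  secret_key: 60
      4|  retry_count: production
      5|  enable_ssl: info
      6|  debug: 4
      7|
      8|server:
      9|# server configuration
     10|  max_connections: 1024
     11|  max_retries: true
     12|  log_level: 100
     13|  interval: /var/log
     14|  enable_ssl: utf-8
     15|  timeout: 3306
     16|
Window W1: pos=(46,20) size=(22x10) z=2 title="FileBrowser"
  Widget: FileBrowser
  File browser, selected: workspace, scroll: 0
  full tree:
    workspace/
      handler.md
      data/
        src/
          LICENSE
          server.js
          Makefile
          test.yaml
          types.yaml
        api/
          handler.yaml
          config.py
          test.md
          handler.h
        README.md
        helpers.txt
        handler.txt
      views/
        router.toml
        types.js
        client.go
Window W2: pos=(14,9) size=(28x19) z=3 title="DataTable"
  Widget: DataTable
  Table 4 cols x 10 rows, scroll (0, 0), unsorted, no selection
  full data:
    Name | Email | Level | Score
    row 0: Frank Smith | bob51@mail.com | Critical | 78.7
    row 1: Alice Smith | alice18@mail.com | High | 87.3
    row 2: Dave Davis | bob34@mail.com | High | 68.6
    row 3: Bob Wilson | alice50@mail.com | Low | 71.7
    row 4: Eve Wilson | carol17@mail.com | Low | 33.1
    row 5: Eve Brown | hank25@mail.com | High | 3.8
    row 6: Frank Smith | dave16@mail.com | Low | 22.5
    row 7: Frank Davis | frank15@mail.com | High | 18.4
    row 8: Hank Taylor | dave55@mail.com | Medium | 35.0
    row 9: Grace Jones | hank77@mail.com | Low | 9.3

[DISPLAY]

                                           
                                           
                                           
                                           
                                           
                                           
                                           
━━━━━━━━━━━━━━━━━━━━━━━━━┓                 
DataTable                ┃                 
─────────────────────────┨                 
ame       │Email         ┃                 
──────────┼──────────────┃                 
rank Smith│bob51@mail.com┃                 
lice Smith│alice18@mail.c┃                 
ave Davis │bob34@mail.com┃                 
ob Wilson │alice50@mail.c┃                 
ve Wilson │carol17@mail.c┃                 
ve Brown  │hank25@mail.co┃                 
rank Smith│dave16@mail.co┃    ┏━━━━━━━━━━━━
rank Davis│frank15@mail.c┃    ┃ FileBrowser
ank Taylor│dave55@mail.co┃    ┠────────────
race Jones│hank77@mail.co┃    ┃> [-] worksp
                         ┃    ┃    handler.
                         ┃    ┃    [+] data


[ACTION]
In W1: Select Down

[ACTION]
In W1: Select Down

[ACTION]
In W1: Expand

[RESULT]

                                           
                                           
                                           
                                           
                                           
                                           
                                           
━━━━━━━━━━━━━━━━━━━━━━━━━┓                 
DataTable                ┃                 
─────────────────────────┨                 
ame       │Email         ┃                 
──────────┼──────────────┃                 
rank Smith│bob51@mail.com┃                 
lice Smith│alice18@mail.c┃                 
ave Davis │bob34@mail.com┃                 
ob Wilson │alice50@mail.c┃                 
ve Wilson │carol17@mail.c┃                 
ve Brown  │hank25@mail.co┃                 
rank Smith│dave16@mail.co┃    ┏━━━━━━━━━━━━
rank Davis│frank15@mail.c┃    ┃ FileBrowser
ank Taylor│dave55@mail.co┃    ┠────────────
race Jones│hank77@mail.co┃    ┃  [-] worksp
                         ┃    ┃    handler.
                         ┃    ┃  > [-] data


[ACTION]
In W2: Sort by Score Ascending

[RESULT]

                                           
                                           
                                           
                                           
                                           
                                           
                                           
━━━━━━━━━━━━━━━━━━━━━━━━━┓                 
DataTable                ┃                 
─────────────────────────┨                 
ame       │Email         ┃                 
──────────┼──────────────┃                 
ve Brown  │hank25@mail.co┃                 
race Jones│hank77@mail.co┃                 
rank Davis│frank15@mail.c┃                 
rank Smith│dave16@mail.co┃                 
ve Wilson │carol17@mail.c┃                 
ank Taylor│dave55@mail.co┃                 
ave Davis │bob34@mail.com┃    ┏━━━━━━━━━━━━
ob Wilson │alice50@mail.c┃    ┃ FileBrowser
rank Smith│bob51@mail.com┃    ┠────────────
lice Smith│alice18@mail.c┃    ┃  [-] worksp
                         ┃    ┃    handler.
                         ┃    ┃  > [-] data


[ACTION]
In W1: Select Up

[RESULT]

                                           
                                           
                                           
                                           
                                           
                                           
                                           
━━━━━━━━━━━━━━━━━━━━━━━━━┓                 
DataTable                ┃                 
─────────────────────────┨                 
ame       │Email         ┃                 
──────────┼──────────────┃                 
ve Brown  │hank25@mail.co┃                 
race Jones│hank77@mail.co┃                 
rank Davis│frank15@mail.c┃                 
rank Smith│dave16@mail.co┃                 
ve Wilson │carol17@mail.c┃                 
ank Taylor│dave55@mail.co┃                 
ave Davis │bob34@mail.com┃    ┏━━━━━━━━━━━━
ob Wilson │alice50@mail.c┃    ┃ FileBrowser
rank Smith│bob51@mail.com┃    ┠────────────
lice Smith│alice18@mail.c┃    ┃  [-] worksp
                         ┃    ┃  > handler.
                         ┃    ┃    [-] data
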